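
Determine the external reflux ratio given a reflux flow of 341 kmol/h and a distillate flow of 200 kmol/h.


Reflux ratio definition: R = L / D (liquid returned / distillate withdrawn)
L = 341 kmol/h, D = 200 kmol/h
R = 341 / 200 = 1.705

1.705


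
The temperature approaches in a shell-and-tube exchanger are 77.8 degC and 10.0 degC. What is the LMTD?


LMTD = (dT1 - dT2) / ln(dT1/dT2)
= (77.8 - 10.0) / ln(77.8 / 10.0) = 67.8 / 2.05156 = 33.05

33.05 degC


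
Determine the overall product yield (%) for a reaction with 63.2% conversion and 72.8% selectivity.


Overall yield = conversion (%) * selectivity (%) / 100
Conversion = 63.2%, Selectivity = 72.8%
Y = 63.2 * 72.8 / 100
= 46.0096 %

46.0096 %


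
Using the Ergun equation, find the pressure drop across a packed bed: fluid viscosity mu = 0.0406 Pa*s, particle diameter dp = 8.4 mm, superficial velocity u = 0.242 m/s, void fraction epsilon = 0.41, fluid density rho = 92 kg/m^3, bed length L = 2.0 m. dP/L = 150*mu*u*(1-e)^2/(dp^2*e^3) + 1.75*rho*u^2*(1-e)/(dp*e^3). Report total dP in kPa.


dp = 8.4 mm = 0.0084 m
Viscous term = 150*0.0406*0.242*(1-0.41)^2 / (0.0084^2*0.41^3) = 105494
Inertial term = 1.75*92*0.242^2*(1-0.41) / (0.0084*0.41^3) = 9608.99
dP/L = 105494 + 9608.99 = 115103 Pa/m
dP = 115103 * 2.0 / 1000 = 230.2 kPa

230.2 kPa


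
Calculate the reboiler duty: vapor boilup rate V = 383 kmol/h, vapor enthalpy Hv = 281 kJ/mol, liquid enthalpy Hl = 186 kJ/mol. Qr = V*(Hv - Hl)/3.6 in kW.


Qr = 383 * (281 - 186) / 3.6 = 383 * 95 / 3.6 = 10110

10110 kW


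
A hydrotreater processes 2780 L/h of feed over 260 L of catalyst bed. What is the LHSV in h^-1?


LHSV = volumetric feed rate / catalyst volume
= 2780 L/h / 260 L
= 10.69 h^-1

10.69 h^-1


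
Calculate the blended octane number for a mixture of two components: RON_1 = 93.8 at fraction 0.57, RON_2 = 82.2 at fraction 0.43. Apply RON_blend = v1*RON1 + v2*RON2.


Linear blending: RON_blend = sum(vi * RONi)
Contribution 1: 0.57 * 93.8 = 53.466
Contribution 2: 0.43 * 82.2 = 35.346
RON_blend = 53.466 + 35.346 = 88.812

88.812


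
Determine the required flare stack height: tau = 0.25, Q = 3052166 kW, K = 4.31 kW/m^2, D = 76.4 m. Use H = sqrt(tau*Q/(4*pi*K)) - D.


tau*Q/(4*pi*K) = 0.25 * 3052166 / (4 * pi * 4.31) = 14088.4
sqrt(14088.4) = 118.695
H = 118.695 - 76.4 = 42.29

42.29 m


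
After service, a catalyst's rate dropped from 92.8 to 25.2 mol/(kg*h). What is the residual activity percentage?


Activity (%) = (rate_used / rate_fresh) * 100
rate_used = 25.2, rate_fresh = 92.8
= (25.2 / 92.8) * 100
= 0.2716 * 100 = 27.16

27.16 %


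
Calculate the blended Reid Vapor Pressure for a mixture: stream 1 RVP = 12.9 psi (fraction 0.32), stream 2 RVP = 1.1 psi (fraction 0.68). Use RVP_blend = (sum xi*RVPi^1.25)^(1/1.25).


Chevron index: RVP_blend = (sum xi*RVPi^1.25)^(1/1.25)
RVP^1.25 terms: 0.32 * 12.9^1.25 + 0.68 * 1.1^1.25 = 8.58929
RVP_blend = 8.58929^(1/1.25) = 5.587

5.587 psi


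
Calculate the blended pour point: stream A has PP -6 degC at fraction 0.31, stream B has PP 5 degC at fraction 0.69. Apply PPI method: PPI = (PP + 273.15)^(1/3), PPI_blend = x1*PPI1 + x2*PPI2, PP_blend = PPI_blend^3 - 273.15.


PPI_1 = (-6 + 273.15)^(1/3) = 6.440482
PPI_2 = (5 + 273.15)^(1/3) = 6.527693
PPI_blend = 0.31 * 6.440482 + 0.69 * 6.527693 = 6.500658
PP_blend = 6.500658^3 - 273.15 = 274.7084 - 273.15 = 1.56

1.56 degC


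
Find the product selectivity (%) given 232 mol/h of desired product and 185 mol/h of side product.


Selectivity = desired / (desired + undesired) * 100
Total products = 232 + 185 = 417 mol/h
S = 232 / 417 * 100
= 0.5564 * 100
= 55.64 %

55.64 %


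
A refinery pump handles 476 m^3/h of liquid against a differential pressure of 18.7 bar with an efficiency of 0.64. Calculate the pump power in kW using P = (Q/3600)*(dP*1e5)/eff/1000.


Q = 476 / 3600 = 0.132222 m^3/s
P = 0.132222 * (18.7 * 1e5) / 0.64 / 1000 = 386.3

386.3 kW


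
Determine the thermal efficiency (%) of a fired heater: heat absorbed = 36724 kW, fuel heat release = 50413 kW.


Furnace efficiency = Q_absorbed / Q_fuel * 100
= 36724 / 50413 * 100 = 72.85

72.85 %


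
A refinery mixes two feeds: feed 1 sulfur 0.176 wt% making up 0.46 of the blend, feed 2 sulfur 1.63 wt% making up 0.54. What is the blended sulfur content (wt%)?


Linear sulfur blending: S_blend = x1*S1 + x2*S2
Contribution 1: 0.46 * 0.176 = 0.08096 wt%
Contribution 2: 0.54 * 1.63 = 0.8802 wt%
S_blend = 0.08096 + 0.8802 = 0.96116

0.96116 wt%


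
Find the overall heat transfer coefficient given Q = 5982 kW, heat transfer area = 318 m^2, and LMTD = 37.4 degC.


From Q = U*A*LMTD, U = Q / (A * LMTD)
U = 5982 / (318 * 37.4) = 5982 / 11893.2 = 0.5030

0.5030 kW/(m^2*K)


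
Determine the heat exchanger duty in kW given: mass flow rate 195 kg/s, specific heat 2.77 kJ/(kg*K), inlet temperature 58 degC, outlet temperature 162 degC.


Q = m_dot * cp * delta_T
delta_T = 162 - 58 = 104 K
Q = 195 * 2.77 * 104
= 540.15 * 104
= 56175.6 kW

56175.6 kW


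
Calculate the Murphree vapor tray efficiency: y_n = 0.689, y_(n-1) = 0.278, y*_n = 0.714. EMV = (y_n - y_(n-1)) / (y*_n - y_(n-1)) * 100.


Murphree vapor efficiency: EMV = (y_n - y_(n-1)) / (y*_n - y_(n-1)) * 100
EMV = (0.689 - 0.278) / (0.714 - 0.278) * 100 = 0.411 / 0.436 * 100 = 94.27

94.27 %


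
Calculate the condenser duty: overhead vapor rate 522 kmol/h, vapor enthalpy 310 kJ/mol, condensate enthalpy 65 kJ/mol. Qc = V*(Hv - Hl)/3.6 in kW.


Qc = 522 * (310 - 65) / 3.6 = 522 * 245 / 3.6 = 35520

35520 kW


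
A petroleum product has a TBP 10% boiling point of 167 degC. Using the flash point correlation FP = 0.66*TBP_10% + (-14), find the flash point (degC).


FP = 0.66 * 167 + (-14) = 96.22

96.22 degC


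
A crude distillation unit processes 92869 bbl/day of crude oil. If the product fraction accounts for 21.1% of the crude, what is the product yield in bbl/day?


Crude throughput = 92869 bbl/day
Fraction yield = 21.1%
yield = throughput * fraction / 100
yield = 92869 * 21.1 / 100 = 19595.359

19595.359 bbl/day


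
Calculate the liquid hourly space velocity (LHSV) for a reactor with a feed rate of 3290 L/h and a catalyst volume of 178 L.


LHSV = volumetric feed rate / catalyst volume
= 3290 L/h / 178 L
= 18.48 h^-1

18.48 h^-1


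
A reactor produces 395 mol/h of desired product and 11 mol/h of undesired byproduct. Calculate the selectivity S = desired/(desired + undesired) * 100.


Selectivity = desired / (desired + undesired) * 100
Total products = 395 + 11 = 406 mol/h
S = 395 / 406 * 100
= 0.9729 * 100
= 97.29 %

97.29 %


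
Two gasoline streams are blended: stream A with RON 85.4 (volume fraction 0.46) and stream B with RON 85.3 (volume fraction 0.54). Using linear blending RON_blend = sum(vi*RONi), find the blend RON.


Linear blending: RON_blend = sum(vi * RONi)
Contribution 1: 0.46 * 85.4 = 39.284
Contribution 2: 0.54 * 85.3 = 46.062
RON_blend = 39.284 + 46.062 = 85.346

85.346


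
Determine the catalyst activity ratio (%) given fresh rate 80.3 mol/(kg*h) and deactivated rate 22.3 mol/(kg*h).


Activity (%) = (rate_used / rate_fresh) * 100
rate_used = 22.3, rate_fresh = 80.3
= (22.3 / 80.3) * 100
= 0.2777 * 100 = 27.77

27.77 %


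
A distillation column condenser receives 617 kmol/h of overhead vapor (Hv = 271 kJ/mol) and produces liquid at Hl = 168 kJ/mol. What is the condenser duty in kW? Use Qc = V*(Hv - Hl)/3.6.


Qc = 617 * (271 - 168) / 3.6 = 617 * 103 / 3.6 = 17650

17650 kW


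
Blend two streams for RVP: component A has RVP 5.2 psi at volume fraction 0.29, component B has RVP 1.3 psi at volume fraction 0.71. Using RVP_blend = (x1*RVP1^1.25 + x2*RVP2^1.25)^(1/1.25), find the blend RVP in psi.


Chevron index: RVP_blend = (sum xi*RVPi^1.25)^(1/1.25)
RVP^1.25 terms: 0.29 * 5.2^1.25 + 0.71 * 1.3^1.25 = 3.26278
RVP_blend = 3.26278^(1/1.25) = 2.576

2.576 psi


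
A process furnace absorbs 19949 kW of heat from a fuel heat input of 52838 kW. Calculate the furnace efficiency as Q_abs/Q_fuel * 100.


Furnace efficiency = Q_absorbed / Q_fuel * 100
= 19949 / 52838 * 100 = 37.76

37.76 %


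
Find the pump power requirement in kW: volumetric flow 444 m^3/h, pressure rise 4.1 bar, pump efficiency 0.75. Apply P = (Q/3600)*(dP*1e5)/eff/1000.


Q = 444 / 3600 = 0.123333 m^3/s
P = 0.123333 * (4.1 * 1e5) / 0.75 / 1000 = 67.42

67.42 kW


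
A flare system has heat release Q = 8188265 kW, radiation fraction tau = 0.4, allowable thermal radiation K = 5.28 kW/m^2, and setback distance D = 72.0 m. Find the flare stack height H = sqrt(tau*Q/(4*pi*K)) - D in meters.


tau*Q/(4*pi*K) = 0.4 * 8188265 / (4 * pi * 5.28) = 49363.7
sqrt(49363.7) = 222.179
H = 222.179 - 72.0 = 150.2

150.2 m


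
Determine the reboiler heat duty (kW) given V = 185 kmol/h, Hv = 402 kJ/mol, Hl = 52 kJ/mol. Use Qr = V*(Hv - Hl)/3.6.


Qr = 185 * (402 - 52) / 3.6 = 185 * 350 / 3.6 = 17990

17990 kW


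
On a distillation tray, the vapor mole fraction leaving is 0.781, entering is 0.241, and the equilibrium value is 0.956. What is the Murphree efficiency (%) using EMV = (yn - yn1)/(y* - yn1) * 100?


Murphree vapor efficiency: EMV = (y_n - y_(n-1)) / (y*_n - y_(n-1)) * 100
EMV = (0.781 - 0.241) / (0.956 - 0.241) * 100 = 0.54 / 0.715 * 100 = 75.52

75.52 %


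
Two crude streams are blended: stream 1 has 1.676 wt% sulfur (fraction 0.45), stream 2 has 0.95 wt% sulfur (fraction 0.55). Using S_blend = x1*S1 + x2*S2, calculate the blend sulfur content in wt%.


Linear sulfur blending: S_blend = x1*S1 + x2*S2
Contribution 1: 0.45 * 1.676 = 0.7542 wt%
Contribution 2: 0.55 * 0.95 = 0.5225 wt%
S_blend = 0.7542 + 0.5225 = 1.2767

1.2767 wt%


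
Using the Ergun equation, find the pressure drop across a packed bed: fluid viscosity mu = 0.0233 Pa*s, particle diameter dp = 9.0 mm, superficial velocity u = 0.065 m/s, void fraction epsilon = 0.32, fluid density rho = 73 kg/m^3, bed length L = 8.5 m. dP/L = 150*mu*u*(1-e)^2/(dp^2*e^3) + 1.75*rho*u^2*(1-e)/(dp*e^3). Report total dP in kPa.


dp = 9.0 mm = 0.009 m
Viscous term = 150*0.0233*0.065*(1-0.32)^2 / (0.009^2*0.32^3) = 39577
Inertial term = 1.75*73*0.065^2*(1-0.32) / (0.009*0.32^3) = 1244.53
dP/L = 39577 + 1244.53 = 40821.5 Pa/m
dP = 40821.5 * 8.5 / 1000 = 347.0 kPa

347.0 kPa


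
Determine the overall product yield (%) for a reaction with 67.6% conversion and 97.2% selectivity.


Overall yield = conversion (%) * selectivity (%) / 100
Conversion = 67.6%, Selectivity = 97.2%
Y = 67.6 * 97.2 / 100
= 65.7072 %

65.7072 %


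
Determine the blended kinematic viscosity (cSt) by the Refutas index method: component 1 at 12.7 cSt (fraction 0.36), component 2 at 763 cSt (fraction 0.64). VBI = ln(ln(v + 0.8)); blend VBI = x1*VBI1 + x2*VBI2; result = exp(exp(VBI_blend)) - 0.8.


Refutas method: VBN_i = 14.534*ln(ln(visc_i + 0.8)) + 10.975, blended linearly by mass fraction; since VBN is linear in VBI_i = ln(ln(visc_i + 0.8)) and the fractions sum to 1, blend VBI directly: visc = exp(exp(VBI_blend)) - 0.8
VBI_1 = ln(ln(12.7 + 0.8)) = 0.956545
VBI_2 = ln(ln(763 + 0.8)) = 1.89286
VBI_blend = 0.36 * 0.956545 + 0.64 * 1.89286 = 1.55579
visc_blend = exp(exp(1.55579)) - 0.8 = 113.5

113.5 cSt


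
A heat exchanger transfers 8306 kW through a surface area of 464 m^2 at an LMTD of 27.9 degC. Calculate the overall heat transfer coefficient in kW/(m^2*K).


From Q = U*A*LMTD, U = Q / (A * LMTD)
U = 8306 / (464 * 27.9) = 8306 / 12945.6 = 0.6416

0.6416 kW/(m^2*K)


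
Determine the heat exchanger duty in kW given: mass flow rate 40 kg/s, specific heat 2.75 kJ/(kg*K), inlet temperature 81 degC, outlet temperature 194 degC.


Q = m_dot * cp * delta_T
delta_T = 194 - 81 = 113 K
Q = 40 * 2.75 * 113
= 110 * 113
= 12430 kW

12430 kW


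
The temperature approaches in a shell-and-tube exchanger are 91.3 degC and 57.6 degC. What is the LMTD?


LMTD = (dT1 - dT2) / ln(dT1/dT2)
= (91.3 - 57.6) / ln(91.3 / 57.6) = 33.7 / 0.460628 = 73.16

73.16 degC


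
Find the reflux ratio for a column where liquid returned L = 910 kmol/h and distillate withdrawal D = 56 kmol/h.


Reflux ratio definition: R = L / D (liquid returned / distillate withdrawn)
L = 910 kmol/h, D = 56 kmol/h
R = 910 / 56 = 16.25

16.25


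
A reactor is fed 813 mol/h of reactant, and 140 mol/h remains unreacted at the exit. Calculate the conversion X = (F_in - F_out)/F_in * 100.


X = (F_in - F_out) / F_in * 100
Moles reacted = 813 - 140 = 673
X = 673 / 813 * 100
= 0.8278 * 100
= 82.78 %

82.78 %


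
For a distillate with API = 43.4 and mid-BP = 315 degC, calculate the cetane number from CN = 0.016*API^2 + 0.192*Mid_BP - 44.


CN = 0.016 * 43.4^2 + 0.192 * 315 - 44
CN = 30.13696 + 60.48 - 44 = 46.61696

46.61696


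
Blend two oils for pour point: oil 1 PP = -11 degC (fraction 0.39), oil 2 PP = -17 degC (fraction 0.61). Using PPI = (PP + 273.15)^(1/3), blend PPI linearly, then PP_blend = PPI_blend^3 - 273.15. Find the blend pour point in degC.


PPI_1 = (-11 + 273.15)^(1/3) = 6.400049
PPI_2 = (-17 + 273.15)^(1/3) = 6.350844
PPI_blend = 0.39 * 6.400049 + 0.61 * 6.350844 = 6.370034
PP_blend = 6.370034^3 - 273.15 = 258.479 - 273.15 = -14.67

-14.67 degC


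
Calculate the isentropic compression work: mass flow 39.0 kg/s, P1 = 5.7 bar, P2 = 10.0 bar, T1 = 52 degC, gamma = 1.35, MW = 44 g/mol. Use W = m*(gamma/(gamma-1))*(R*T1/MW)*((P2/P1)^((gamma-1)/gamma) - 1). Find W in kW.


Isentropic work: W = m*(gamma/(gamma-1))*(R*T1/MW)*((P2/P1)^((gamma-1)/gamma) - 1)
T1 = 52 + 273.15 = 325.15 K
Pressure ratio = 10.0 / 5.7 = 1.75439
Exponent = (1.35 - 1)/1.35 = 0.259259
(P2/P1)^exp - 1 = 1.75439^0.259259 - 1 = 0.15689
W = 39.0 * 1.35 / 0.35 * 8.314 * 325.15 / 44 * 0.15689 = 1450

1450 kW


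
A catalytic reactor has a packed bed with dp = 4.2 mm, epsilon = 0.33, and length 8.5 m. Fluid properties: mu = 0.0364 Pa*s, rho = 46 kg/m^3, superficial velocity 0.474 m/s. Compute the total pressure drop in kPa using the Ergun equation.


dp = 4.2 mm = 0.0042 m
Viscous term = 150*0.0364*0.474*(1-0.33)^2 / (0.0042^2*0.33^3) = 1832650
Inertial term = 1.75*46*0.474^2*(1-0.33) / (0.0042*0.33^3) = 80285.3
dP/L = 1832650 + 80285.3 = 1912940 Pa/m
dP = 1912940 * 8.5 / 1000 = 16260 kPa

16260 kPa


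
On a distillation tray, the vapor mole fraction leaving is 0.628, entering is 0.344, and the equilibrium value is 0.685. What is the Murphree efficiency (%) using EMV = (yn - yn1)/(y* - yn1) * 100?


Murphree vapor efficiency: EMV = (y_n - y_(n-1)) / (y*_n - y_(n-1)) * 100
EMV = (0.628 - 0.344) / (0.685 - 0.344) * 100 = 0.284 / 0.341 * 100 = 83.28

83.28 %


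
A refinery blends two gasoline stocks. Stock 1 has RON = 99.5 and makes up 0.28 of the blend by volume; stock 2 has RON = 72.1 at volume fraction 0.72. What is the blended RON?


Linear blending: RON_blend = sum(vi * RONi)
Contribution 1: 0.28 * 99.5 = 27.86
Contribution 2: 0.72 * 72.1 = 51.912
RON_blend = 27.86 + 51.912 = 79.772

79.772


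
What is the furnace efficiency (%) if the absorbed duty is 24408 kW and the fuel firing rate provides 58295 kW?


Furnace efficiency = Q_absorbed / Q_fuel * 100
= 24408 / 58295 * 100 = 41.87

41.87 %


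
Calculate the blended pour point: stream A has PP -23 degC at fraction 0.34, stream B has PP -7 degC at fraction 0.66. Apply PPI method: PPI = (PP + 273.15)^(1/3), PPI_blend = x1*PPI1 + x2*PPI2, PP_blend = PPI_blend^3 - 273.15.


PPI_1 = (-23 + 273.15)^(1/3) = 6.300865
PPI_2 = (-7 + 273.15)^(1/3) = 6.432436
PPI_blend = 0.34 * 6.300865 + 0.66 * 6.432436 = 6.387702
PP_blend = 6.387702^3 - 273.15 = 260.6357 - 273.15 = -12.51

-12.51 degC


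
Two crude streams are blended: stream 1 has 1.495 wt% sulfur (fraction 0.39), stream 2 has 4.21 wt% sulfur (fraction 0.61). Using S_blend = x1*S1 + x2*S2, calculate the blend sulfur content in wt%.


Linear sulfur blending: S_blend = x1*S1 + x2*S2
Contribution 1: 0.39 * 1.495 = 0.58305 wt%
Contribution 2: 0.61 * 4.21 = 2.5681 wt%
S_blend = 0.58305 + 2.5681 = 3.15115

3.15115 wt%


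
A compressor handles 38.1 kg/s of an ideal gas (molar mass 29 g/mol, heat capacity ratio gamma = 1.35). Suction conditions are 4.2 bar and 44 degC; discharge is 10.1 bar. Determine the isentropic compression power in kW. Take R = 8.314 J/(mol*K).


Isentropic work: W = m*(gamma/(gamma-1))*(R*T1/MW)*((P2/P1)^((gamma-1)/gamma) - 1)
T1 = 44 + 273.15 = 317.15 K
Pressure ratio = 10.1 / 4.2 = 2.40476
Exponent = (1.35 - 1)/1.35 = 0.259259
(P2/P1)^exp - 1 = 2.40476^0.259259 - 1 = 0.255441
W = 38.1 * 1.35 / 0.35 * 8.314 * 317.15 / 29 * 0.255441 = 3413

3413 kW


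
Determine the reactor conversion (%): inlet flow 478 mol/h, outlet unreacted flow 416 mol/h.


X = (F_in - F_out) / F_in * 100
Moles reacted = 478 - 416 = 62
X = 62 / 478 * 100
= 0.1297 * 100
= 12.97 %

12.97 %


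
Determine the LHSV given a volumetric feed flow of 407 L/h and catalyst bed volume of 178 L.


LHSV = volumetric feed rate / catalyst volume
= 407 L/h / 178 L
= 2.287 h^-1

2.287 h^-1


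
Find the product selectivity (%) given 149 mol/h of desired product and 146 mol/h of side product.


Selectivity = desired / (desired + undesired) * 100
Total products = 149 + 146 = 295 mol/h
S = 149 / 295 * 100
= 0.5051 * 100
= 50.51 %

50.51 %


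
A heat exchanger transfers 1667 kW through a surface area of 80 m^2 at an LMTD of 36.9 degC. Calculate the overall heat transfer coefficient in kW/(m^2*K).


From Q = U*A*LMTD, U = Q / (A * LMTD)
U = 1667 / (80 * 36.9) = 1667 / 2952 = 0.5647

0.5647 kW/(m^2*K)


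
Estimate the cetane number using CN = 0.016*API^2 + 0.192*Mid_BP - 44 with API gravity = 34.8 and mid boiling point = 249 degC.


CN = 0.016 * 34.8^2 + 0.192 * 249 - 44
CN = 19.37664 + 47.808 - 44 = 23.18464

23.18464


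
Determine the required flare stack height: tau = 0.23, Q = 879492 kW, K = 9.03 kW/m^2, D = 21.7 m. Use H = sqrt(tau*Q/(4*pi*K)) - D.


tau*Q/(4*pi*K) = 0.23 * 879492 / (4 * pi * 9.03) = 1782.63
sqrt(1782.63) = 42.2212
H = 42.2212 - 21.7 = 20.52

20.52 m


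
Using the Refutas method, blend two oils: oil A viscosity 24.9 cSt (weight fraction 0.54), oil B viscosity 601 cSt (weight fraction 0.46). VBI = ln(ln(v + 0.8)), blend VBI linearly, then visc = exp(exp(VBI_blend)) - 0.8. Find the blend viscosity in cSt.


Refutas method: VBN_i = 14.534*ln(ln(visc_i + 0.8)) + 10.975, blended linearly by mass fraction; since VBN is linear in VBI_i = ln(ln(visc_i + 0.8)) and the fractions sum to 1, blend VBI directly: visc = exp(exp(VBI_blend)) - 0.8
VBI_1 = ln(ln(24.9 + 0.8)) = 1.17757
VBI_2 = ln(ln(601 + 0.8)) = 1.85629
VBI_blend = 0.54 * 1.17757 + 0.46 * 1.85629 = 1.48978
visc_blend = exp(exp(1.48978)) - 0.8 = 83.65

83.65 cSt


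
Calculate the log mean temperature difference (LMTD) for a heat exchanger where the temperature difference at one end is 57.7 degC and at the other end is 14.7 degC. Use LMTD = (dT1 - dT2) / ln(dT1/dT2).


LMTD = (dT1 - dT2) / ln(dT1/dT2)
= (57.7 - 14.7) / ln(57.7 / 14.7) = 43 / 1.36741 = 31.45

31.45 degC


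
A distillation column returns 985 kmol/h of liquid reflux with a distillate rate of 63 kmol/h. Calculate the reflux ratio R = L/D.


Reflux ratio definition: R = L / D (liquid returned / distillate withdrawn)
L = 985 kmol/h, D = 63 kmol/h
R = 985 / 63 = 15.63

15.63


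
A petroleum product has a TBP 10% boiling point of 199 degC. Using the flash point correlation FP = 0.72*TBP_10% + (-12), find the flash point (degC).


FP = 0.72 * 199 + (-12) = 131.28

131.28 degC


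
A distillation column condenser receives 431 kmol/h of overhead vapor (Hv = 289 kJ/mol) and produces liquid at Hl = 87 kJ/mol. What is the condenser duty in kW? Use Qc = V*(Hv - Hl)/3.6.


Qc = 431 * (289 - 87) / 3.6 = 431 * 202 / 3.6 = 24180

24180 kW


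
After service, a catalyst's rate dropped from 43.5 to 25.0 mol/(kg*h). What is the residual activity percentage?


Activity (%) = (rate_used / rate_fresh) * 100
rate_used = 25.0, rate_fresh = 43.5
= (25.0 / 43.5) * 100
= 0.5747 * 100 = 57.47

57.47 %


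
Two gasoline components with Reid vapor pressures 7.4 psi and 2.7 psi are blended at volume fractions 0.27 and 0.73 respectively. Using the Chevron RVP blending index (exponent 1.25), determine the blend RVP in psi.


Chevron index: RVP_blend = (sum xi*RVPi^1.25)^(1/1.25)
RVP^1.25 terms: 0.27 * 7.4^1.25 + 0.73 * 2.7^1.25 = 5.82191
RVP_blend = 5.82191^(1/1.25) = 4.093

4.093 psi


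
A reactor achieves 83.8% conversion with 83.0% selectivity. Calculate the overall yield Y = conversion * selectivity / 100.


Overall yield = conversion (%) * selectivity (%) / 100
Conversion = 83.8%, Selectivity = 83.0%
Y = 83.8 * 83.0 / 100
= 69.554 %

69.554 %


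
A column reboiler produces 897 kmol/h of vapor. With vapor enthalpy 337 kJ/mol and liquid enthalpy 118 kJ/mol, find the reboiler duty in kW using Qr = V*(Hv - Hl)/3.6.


Qr = 897 * (337 - 118) / 3.6 = 897 * 219 / 3.6 = 54570

54570 kW


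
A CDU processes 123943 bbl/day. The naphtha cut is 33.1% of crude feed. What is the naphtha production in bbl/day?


Crude throughput = 123943 bbl/day
Fraction yield = 33.1%
yield = throughput * fraction / 100
yield = 123943 * 33.1 / 100 = 41025.133

41025.133 bbl/day


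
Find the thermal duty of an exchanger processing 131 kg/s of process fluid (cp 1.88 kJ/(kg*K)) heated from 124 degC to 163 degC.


Q = m_dot * cp * delta_T
delta_T = 163 - 124 = 39 K
Q = 131 * 1.88 * 39
= 246.28 * 39
= 9604.92 kW

9604.92 kW


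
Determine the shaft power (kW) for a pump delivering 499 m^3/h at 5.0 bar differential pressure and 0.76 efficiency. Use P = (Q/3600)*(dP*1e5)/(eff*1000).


Q = 499 / 3600 = 0.138611 m^3/s
P = 0.138611 * (5.0 * 1e5) / 0.76 / 1000 = 91.19

91.19 kW


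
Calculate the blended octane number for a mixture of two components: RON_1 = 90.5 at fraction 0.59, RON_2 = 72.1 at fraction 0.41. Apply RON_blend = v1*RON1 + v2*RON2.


Linear blending: RON_blend = sum(vi * RONi)
Contribution 1: 0.59 * 90.5 = 53.395
Contribution 2: 0.41 * 72.1 = 29.561
RON_blend = 53.395 + 29.561 = 82.956

82.956


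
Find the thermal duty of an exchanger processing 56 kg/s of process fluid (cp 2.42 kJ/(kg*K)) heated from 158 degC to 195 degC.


Q = m_dot * cp * delta_T
delta_T = 195 - 158 = 37 K
Q = 56 * 2.42 * 37
= 135.52 * 37
= 5014.24 kW

5014.24 kW


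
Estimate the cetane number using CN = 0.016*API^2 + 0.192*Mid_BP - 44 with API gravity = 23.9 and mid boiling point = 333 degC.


CN = 0.016 * 23.9^2 + 0.192 * 333 - 44
CN = 9.13936 + 63.936 - 44 = 29.07536

29.07536


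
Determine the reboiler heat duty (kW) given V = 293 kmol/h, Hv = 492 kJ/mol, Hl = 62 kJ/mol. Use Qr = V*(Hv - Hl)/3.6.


Qr = 293 * (492 - 62) / 3.6 = 293 * 430 / 3.6 = 35000

35000 kW


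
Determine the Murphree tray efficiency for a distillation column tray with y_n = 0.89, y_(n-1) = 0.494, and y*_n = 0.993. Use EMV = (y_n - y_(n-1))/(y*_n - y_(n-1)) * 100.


Murphree vapor efficiency: EMV = (y_n - y_(n-1)) / (y*_n - y_(n-1)) * 100
EMV = (0.89 - 0.494) / (0.993 - 0.494) * 100 = 0.396 / 0.499 * 100 = 79.36

79.36 %


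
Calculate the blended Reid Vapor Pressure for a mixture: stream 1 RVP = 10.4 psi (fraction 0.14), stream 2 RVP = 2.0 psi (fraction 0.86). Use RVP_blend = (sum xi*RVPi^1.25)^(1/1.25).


Chevron index: RVP_blend = (sum xi*RVPi^1.25)^(1/1.25)
RVP^1.25 terms: 0.14 * 10.4^1.25 + 0.86 * 2.0^1.25 = 4.66012
RVP_blend = 4.66012^(1/1.25) = 3.425

3.425 psi


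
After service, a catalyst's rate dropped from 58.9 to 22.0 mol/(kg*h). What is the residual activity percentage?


Activity (%) = (rate_used / rate_fresh) * 100
rate_used = 22.0, rate_fresh = 58.9
= (22.0 / 58.9) * 100
= 0.3735 * 100 = 37.35

37.35 %


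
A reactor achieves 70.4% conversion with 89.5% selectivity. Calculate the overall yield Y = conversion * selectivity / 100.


Overall yield = conversion (%) * selectivity (%) / 100
Conversion = 70.4%, Selectivity = 89.5%
Y = 70.4 * 89.5 / 100
= 63.008 %

63.008 %


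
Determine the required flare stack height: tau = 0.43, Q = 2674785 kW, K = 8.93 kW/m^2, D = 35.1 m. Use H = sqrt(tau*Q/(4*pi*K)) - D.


tau*Q/(4*pi*K) = 0.43 * 2674785 / (4 * pi * 8.93) = 10249.3
sqrt(10249.3) = 101.239
H = 101.239 - 35.1 = 66.14

66.14 m


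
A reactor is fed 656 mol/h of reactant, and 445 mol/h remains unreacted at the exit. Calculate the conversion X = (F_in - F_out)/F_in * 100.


X = (F_in - F_out) / F_in * 100
Moles reacted = 656 - 445 = 211
X = 211 / 656 * 100
= 0.3216 * 100
= 32.16 %

32.16 %


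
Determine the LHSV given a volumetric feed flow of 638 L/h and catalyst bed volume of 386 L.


LHSV = volumetric feed rate / catalyst volume
= 638 L/h / 386 L
= 1.653 h^-1

1.653 h^-1


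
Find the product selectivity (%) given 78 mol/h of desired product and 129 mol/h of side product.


Selectivity = desired / (desired + undesired) * 100
Total products = 78 + 129 = 207 mol/h
S = 78 / 207 * 100
= 0.3768 * 100
= 37.68 %

37.68 %


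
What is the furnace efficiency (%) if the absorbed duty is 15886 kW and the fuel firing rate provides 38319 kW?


Furnace efficiency = Q_absorbed / Q_fuel * 100
= 15886 / 38319 * 100 = 41.46

41.46 %


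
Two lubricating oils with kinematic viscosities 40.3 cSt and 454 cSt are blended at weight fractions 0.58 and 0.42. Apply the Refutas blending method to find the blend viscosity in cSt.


Refutas method: VBN_i = 14.534*ln(ln(visc_i + 0.8)) + 10.975, blended linearly by mass fraction; since VBN is linear in VBI_i = ln(ln(visc_i + 0.8)) and the fractions sum to 1, blend VBI directly: visc = exp(exp(VBI_blend)) - 0.8
VBI_1 = ln(ln(40.3 + 0.8)) = 1.31265
VBI_2 = ln(ln(454 + 0.8)) = 1.81154
VBI_blend = 0.58 * 1.31265 + 0.42 * 1.81154 = 1.52218
visc_blend = exp(exp(1.52218)) - 0.8 = 96.93

96.93 cSt


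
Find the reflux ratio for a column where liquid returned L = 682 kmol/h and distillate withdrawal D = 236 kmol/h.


Reflux ratio definition: R = L / D (liquid returned / distillate withdrawn)
L = 682 kmol/h, D = 236 kmol/h
R = 682 / 236 = 2.890

2.890


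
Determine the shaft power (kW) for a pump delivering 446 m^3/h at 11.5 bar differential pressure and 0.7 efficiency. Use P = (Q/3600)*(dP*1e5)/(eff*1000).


Q = 446 / 3600 = 0.123889 m^3/s
P = 0.123889 * (11.5 * 1e5) / 0.7 / 1000 = 203.5

203.5 kW


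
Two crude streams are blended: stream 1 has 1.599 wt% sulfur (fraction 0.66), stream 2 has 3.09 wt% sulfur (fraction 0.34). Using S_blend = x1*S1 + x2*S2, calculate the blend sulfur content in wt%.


Linear sulfur blending: S_blend = x1*S1 + x2*S2
Contribution 1: 0.66 * 1.599 = 1.05534 wt%
Contribution 2: 0.34 * 3.09 = 1.0506 wt%
S_blend = 1.05534 + 1.0506 = 2.10594

2.10594 wt%


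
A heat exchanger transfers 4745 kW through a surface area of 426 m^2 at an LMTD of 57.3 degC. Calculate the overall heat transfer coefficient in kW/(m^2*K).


From Q = U*A*LMTD, U = Q / (A * LMTD)
U = 4745 / (426 * 57.3) = 4745 / 24409.8 = 0.1944

0.1944 kW/(m^2*K)


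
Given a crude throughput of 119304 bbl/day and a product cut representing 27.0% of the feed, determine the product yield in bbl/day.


Crude throughput = 119304 bbl/day
Fraction yield = 27.0%
yield = throughput * fraction / 100
yield = 119304 * 27.0 / 100 = 32212.08

32212.08 bbl/day


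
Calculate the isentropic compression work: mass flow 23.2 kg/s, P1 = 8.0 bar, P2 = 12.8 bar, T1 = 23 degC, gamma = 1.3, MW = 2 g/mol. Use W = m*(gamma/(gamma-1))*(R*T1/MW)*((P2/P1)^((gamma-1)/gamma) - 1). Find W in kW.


Isentropic work: W = m*(gamma/(gamma-1))*(R*T1/MW)*((P2/P1)^((gamma-1)/gamma) - 1)
T1 = 23 + 273.15 = 296.15 K
Pressure ratio = 12.8 / 8.0 = 1.6
Exponent = (1.3 - 1)/1.3 = 0.230769
(P2/P1)^exp - 1 = 1.6^0.230769 - 1 = 0.114563
W = 23.2 * 1.3 / 0.3 * 8.314 * 296.15 / 2 * 0.114563 = 14180

14180 kW


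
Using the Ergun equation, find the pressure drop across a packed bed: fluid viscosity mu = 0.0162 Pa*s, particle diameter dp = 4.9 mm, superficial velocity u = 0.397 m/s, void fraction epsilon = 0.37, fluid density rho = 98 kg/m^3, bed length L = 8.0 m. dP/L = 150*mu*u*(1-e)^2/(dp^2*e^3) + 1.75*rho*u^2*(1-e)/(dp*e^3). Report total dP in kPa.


dp = 4.9 mm = 0.0049 m
Viscous term = 150*0.0162*0.397*(1-0.37)^2 / (0.0049^2*0.37^3) = 314833
Inertial term = 1.75*98*0.397^2*(1-0.37) / (0.0049*0.37^3) = 68609.5
dP/L = 314833 + 68609.5 = 383442 Pa/m
dP = 383442 * 8.0 / 1000 = 3068 kPa

3068 kPa


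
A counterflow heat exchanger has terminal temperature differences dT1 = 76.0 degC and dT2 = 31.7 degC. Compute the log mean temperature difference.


LMTD = (dT1 - dT2) / ln(dT1/dT2)
= (76.0 - 31.7) / ln(76.0 / 31.7) = 44.3 / 0.874417 = 50.66

50.66 degC


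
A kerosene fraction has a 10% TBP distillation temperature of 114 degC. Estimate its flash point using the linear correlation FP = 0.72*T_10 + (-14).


FP = 0.72 * 114 + (-14) = 68.08

68.08 degC


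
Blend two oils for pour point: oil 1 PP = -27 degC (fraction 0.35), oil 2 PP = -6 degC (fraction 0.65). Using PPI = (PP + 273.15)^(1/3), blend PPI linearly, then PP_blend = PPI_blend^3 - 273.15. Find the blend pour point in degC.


PPI_1 = (-27 + 273.15)^(1/3) = 6.2671
PPI_2 = (-6 + 273.15)^(1/3) = 6.440482
PPI_blend = 0.35 * 6.2671 + 0.65 * 6.440482 = 6.379798
PP_blend = 6.379798^3 - 273.15 = 259.6694 - 273.15 = -13.48

-13.48 degC


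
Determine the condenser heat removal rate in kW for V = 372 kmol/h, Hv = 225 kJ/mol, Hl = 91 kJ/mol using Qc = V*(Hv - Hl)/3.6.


Qc = 372 * (225 - 91) / 3.6 = 372 * 134 / 3.6 = 13850

13850 kW


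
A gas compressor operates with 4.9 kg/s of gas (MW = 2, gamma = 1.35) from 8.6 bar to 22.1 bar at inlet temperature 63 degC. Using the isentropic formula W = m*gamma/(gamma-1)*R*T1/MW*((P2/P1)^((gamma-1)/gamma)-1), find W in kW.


Isentropic work: W = m*(gamma/(gamma-1))*(R*T1/MW)*((P2/P1)^((gamma-1)/gamma) - 1)
T1 = 63 + 273.15 = 336.15 K
Pressure ratio = 22.1 / 8.6 = 2.56977
Exponent = (1.35 - 1)/1.35 = 0.259259
(P2/P1)^exp - 1 = 2.56977^0.259259 - 1 = 0.277229
W = 4.9 * 1.35 / 0.35 * 8.314 * 336.15 / 2 * 0.277229 = 7322

7322 kW


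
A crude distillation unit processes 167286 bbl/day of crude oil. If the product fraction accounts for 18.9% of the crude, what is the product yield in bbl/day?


Crude throughput = 167286 bbl/day
Fraction yield = 18.9%
yield = throughput * fraction / 100
yield = 167286 * 18.9 / 100 = 31617.054

31617.054 bbl/day


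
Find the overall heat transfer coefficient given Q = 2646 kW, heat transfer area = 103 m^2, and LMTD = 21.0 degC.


From Q = U*A*LMTD, U = Q / (A * LMTD)
U = 2646 / (103 * 21.0) = 2646 / 2163 = 1.223

1.223 kW/(m^2*K)


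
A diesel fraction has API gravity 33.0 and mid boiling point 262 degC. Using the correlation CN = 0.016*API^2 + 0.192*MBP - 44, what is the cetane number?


CN = 0.016 * 33.0^2 + 0.192 * 262 - 44
CN = 17.424 + 50.304 - 44 = 23.728

23.728


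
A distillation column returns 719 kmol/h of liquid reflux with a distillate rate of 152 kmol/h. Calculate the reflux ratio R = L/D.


Reflux ratio definition: R = L / D (liquid returned / distillate withdrawn)
L = 719 kmol/h, D = 152 kmol/h
R = 719 / 152 = 4.730

4.730


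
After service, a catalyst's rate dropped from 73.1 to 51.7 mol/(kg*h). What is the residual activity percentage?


Activity (%) = (rate_used / rate_fresh) * 100
rate_used = 51.7, rate_fresh = 73.1
= (51.7 / 73.1) * 100
= 0.7073 * 100 = 70.73

70.73 %


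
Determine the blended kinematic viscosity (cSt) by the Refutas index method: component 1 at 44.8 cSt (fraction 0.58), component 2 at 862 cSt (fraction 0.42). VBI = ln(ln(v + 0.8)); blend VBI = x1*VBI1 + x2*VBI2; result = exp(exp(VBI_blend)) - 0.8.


Refutas method: VBN_i = 14.534*ln(ln(visc_i + 0.8)) + 10.975, blended linearly by mass fraction; since VBN is linear in VBI_i = ln(ln(visc_i + 0.8)) and the fractions sum to 1, blend VBI directly: visc = exp(exp(VBI_blend)) - 0.8
VBI_1 = ln(ln(44.8 + 0.8)) = 1.34023
VBI_2 = ln(ln(862 + 0.8)) = 1.91105
VBI_blend = 0.58 * 1.34023 + 0.42 * 1.91105 = 1.57997
visc_blend = exp(exp(1.57997)) - 0.8 = 127.6

127.6 cSt


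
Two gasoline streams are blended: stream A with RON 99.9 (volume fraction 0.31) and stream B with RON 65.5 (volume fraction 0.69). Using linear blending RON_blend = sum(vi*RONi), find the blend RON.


Linear blending: RON_blend = sum(vi * RONi)
Contribution 1: 0.31 * 99.9 = 30.969
Contribution 2: 0.69 * 65.5 = 45.195
RON_blend = 30.969 + 45.195 = 76.164

76.164


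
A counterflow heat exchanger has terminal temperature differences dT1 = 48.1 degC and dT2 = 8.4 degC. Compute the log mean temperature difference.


LMTD = (dT1 - dT2) / ln(dT1/dT2)
= (48.1 - 8.4) / ln(48.1 / 8.4) = 39.7 / 1.74505 = 22.75

22.75 degC


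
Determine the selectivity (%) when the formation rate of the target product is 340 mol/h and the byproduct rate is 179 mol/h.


Selectivity = desired / (desired + undesired) * 100
Total products = 340 + 179 = 519 mol/h
S = 340 / 519 * 100
= 0.6551 * 100
= 65.51 %

65.51 %


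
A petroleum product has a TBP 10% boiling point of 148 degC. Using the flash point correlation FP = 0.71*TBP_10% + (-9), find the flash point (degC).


FP = 0.71 * 148 + (-9) = 96.08

96.08 degC


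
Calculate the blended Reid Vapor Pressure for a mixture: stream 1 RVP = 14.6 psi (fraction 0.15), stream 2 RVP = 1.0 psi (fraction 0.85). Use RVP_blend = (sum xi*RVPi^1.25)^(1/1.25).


Chevron index: RVP_blend = (sum xi*RVPi^1.25)^(1/1.25)
RVP^1.25 terms: 0.15 * 14.6^1.25 + 0.85 * 1.0^1.25 = 5.13087
RVP_blend = 5.13087^(1/1.25) = 3.700

3.700 psi


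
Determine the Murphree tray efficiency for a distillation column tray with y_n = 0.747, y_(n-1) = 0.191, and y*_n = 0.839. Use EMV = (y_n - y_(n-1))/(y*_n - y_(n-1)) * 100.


Murphree vapor efficiency: EMV = (y_n - y_(n-1)) / (y*_n - y_(n-1)) * 100
EMV = (0.747 - 0.191) / (0.839 - 0.191) * 100 = 0.556 / 0.648 * 100 = 85.80

85.80 %


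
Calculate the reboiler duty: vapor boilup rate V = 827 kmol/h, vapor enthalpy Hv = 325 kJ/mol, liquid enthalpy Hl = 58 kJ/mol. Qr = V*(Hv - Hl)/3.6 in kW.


Qr = 827 * (325 - 58) / 3.6 = 827 * 267 / 3.6 = 61340

61340 kW


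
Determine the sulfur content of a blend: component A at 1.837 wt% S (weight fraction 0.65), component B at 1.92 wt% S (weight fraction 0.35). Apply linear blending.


Linear sulfur blending: S_blend = x1*S1 + x2*S2
Contribution 1: 0.65 * 1.837 = 1.19405 wt%
Contribution 2: 0.35 * 1.92 = 0.672 wt%
S_blend = 1.19405 + 0.672 = 1.86605

1.86605 wt%


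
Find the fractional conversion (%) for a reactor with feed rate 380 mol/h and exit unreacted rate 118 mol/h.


X = (F_in - F_out) / F_in * 100
Moles reacted = 380 - 118 = 262
X = 262 / 380 * 100
= 0.6895 * 100
= 68.95 %

68.95 %


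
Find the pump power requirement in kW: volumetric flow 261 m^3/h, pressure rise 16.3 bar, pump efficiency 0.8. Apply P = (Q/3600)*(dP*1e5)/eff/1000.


Q = 261 / 3600 = 0.0725 m^3/s
P = 0.0725 * (16.3 * 1e5) / 0.8 / 1000 = 147.7

147.7 kW


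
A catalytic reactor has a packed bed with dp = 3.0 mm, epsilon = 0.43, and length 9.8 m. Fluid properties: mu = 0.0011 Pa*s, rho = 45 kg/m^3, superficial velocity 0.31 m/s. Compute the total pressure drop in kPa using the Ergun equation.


dp = 3.0 mm = 0.003 m
Viscous term = 150*0.0011*0.31*(1-0.43)^2 / (0.003^2*0.43^3) = 23224.6
Inertial term = 1.75*45*0.31^2*(1-0.43) / (0.003*0.43^3) = 18085.2
dP/L = 23224.6 + 18085.2 = 41309.8 Pa/m
dP = 41309.8 * 9.8 / 1000 = 404.8 kPa

404.8 kPa


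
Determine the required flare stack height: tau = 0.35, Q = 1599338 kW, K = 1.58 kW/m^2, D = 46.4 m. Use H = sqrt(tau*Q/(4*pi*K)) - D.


tau*Q/(4*pi*K) = 0.35 * 1599338 / (4 * pi * 1.58) = 28193
sqrt(28193) = 167.908
H = 167.908 - 46.4 = 121.5

121.5 m


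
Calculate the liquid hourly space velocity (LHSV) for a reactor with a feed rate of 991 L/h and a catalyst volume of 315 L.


LHSV = volumetric feed rate / catalyst volume
= 991 L/h / 315 L
= 3.146 h^-1

3.146 h^-1


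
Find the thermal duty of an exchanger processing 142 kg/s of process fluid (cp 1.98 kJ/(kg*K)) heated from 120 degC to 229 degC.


Q = m_dot * cp * delta_T
delta_T = 229 - 120 = 109 K
Q = 142 * 1.98 * 109
= 281.16 * 109
= 30646.44 kW

30646.44 kW


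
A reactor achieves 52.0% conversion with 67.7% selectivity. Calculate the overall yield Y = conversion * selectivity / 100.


Overall yield = conversion (%) * selectivity (%) / 100
Conversion = 52.0%, Selectivity = 67.7%
Y = 52.0 * 67.7 / 100
= 35.204 %

35.204 %


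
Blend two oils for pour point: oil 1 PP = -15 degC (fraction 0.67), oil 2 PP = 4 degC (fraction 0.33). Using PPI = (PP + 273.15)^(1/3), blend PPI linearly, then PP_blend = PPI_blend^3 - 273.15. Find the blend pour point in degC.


PPI_1 = (-15 + 273.15)^(1/3) = 6.36733
PPI_2 = (4 + 273.15)^(1/3) = 6.51986
PPI_blend = 0.67 * 6.36733 + 0.33 * 6.51986 = 6.417665
PP_blend = 6.417665^3 - 273.15 = 264.3207 - 273.15 = -8.83

-8.83 degC


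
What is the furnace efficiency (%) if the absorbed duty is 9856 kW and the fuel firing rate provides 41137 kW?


Furnace efficiency = Q_absorbed / Q_fuel * 100
= 9856 / 41137 * 100 = 23.96

23.96 %


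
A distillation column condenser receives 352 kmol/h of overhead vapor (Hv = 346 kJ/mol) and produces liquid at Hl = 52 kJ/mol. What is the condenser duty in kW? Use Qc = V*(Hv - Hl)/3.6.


Qc = 352 * (346 - 52) / 3.6 = 352 * 294 / 3.6 = 28750

28750 kW


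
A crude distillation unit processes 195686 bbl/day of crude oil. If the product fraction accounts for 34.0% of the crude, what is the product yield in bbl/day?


Crude throughput = 195686 bbl/day
Fraction yield = 34.0%
yield = throughput * fraction / 100
yield = 195686 * 34.0 / 100 = 66533.24

66533.24 bbl/day


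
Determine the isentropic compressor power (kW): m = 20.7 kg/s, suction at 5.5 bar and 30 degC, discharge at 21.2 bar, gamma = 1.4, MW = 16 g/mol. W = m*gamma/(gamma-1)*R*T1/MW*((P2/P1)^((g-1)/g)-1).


Isentropic work: W = m*(gamma/(gamma-1))*(R*T1/MW)*((P2/P1)^((gamma-1)/gamma) - 1)
T1 = 30 + 273.15 = 303.15 K
Pressure ratio = 21.2 / 5.5 = 3.85455
Exponent = (1.4 - 1)/1.4 = 0.285714
(P2/P1)^exp - 1 = 3.85455^0.285714 - 1 = 0.470351
W = 20.7 * 1.4 / 0.4 * 8.314 * 303.15 / 16 * 0.470351 = 5368

5368 kW


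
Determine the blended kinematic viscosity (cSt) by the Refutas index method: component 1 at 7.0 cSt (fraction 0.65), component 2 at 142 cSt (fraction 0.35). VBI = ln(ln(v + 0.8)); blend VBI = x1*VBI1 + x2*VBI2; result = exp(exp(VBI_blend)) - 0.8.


Refutas method: VBN_i = 14.534*ln(ln(visc_i + 0.8)) + 10.975, blended linearly by mass fraction; since VBN is linear in VBI_i = ln(ln(visc_i + 0.8)) and the fractions sum to 1, blend VBI directly: visc = exp(exp(VBI_blend)) - 0.8
VBI_1 = ln(ln(7.0 + 0.8)) = 0.719849
VBI_2 = ln(ln(142 + 0.8)) = 1.6017
VBI_blend = 0.65 * 0.719849 + 0.35 * 1.6017 = 1.0285
visc_blend = exp(exp(1.0285)) - 0.8 = 15.59

15.59 cSt


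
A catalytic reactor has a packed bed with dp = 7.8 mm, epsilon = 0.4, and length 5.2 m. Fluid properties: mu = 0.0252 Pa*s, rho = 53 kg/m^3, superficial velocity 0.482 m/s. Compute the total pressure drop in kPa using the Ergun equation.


dp = 7.8 mm = 0.0078 m
Viscous term = 150*0.0252*0.482*(1-0.4)^2 / (0.0078^2*0.4^3) = 168450
Inertial term = 1.75*53*0.482^2*(1-0.4) / (0.0078*0.4^3) = 25899.1
dP/L = 168450 + 25899.1 = 194349 Pa/m
dP = 194349 * 5.2 / 1000 = 1011 kPa

1011 kPa


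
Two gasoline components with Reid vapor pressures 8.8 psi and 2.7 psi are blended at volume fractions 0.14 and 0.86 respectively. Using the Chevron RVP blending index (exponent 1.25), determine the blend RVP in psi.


Chevron index: RVP_blend = (sum xi*RVPi^1.25)^(1/1.25)
RVP^1.25 terms: 0.14 * 8.8^1.25 + 0.86 * 2.7^1.25 = 5.09841
RVP_blend = 5.09841^(1/1.25) = 3.681

3.681 psi


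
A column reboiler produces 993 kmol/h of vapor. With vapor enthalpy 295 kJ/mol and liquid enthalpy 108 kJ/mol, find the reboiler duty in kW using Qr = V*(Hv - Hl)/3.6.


Qr = 993 * (295 - 108) / 3.6 = 993 * 187 / 3.6 = 51580

51580 kW
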